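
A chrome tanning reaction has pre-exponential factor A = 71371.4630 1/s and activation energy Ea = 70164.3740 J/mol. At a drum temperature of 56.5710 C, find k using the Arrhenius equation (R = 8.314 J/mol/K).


T_K = T_C + 273.15 = 56.5710 + 273.15 = 329.7210 K
exponent = -Ea / (R * T_K) = -70164.3740 / (8.314 * 329.7210) = -25.5953
k = A * exp(exponent) = 71371.4630 * exp(-25.5953) = 5.4655e-07 1/s


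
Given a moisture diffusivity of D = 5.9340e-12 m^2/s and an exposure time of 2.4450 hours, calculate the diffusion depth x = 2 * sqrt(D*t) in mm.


t = 2.4450 hr * 3600 = 8802.0000 s
D * t = 5.9340e-12 * 8802.0000 = 5.2231e-08
x = 2 * sqrt(D*t) = 2 * sqrt(5.2231e-08) = 4.5708e-04 m = 0.4571 mm


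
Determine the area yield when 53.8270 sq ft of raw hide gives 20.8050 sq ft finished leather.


Formula: Yield = finished / raw * 100
Substituting: Yield = 20.8050 / 53.8270 * 100
Result: 38.6516 %


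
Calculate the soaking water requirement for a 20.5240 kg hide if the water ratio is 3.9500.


Formula: Water = hide_weight * ratio
Substituting: Water = 20.5240 * 3.9500
Result: 81.0698 kg


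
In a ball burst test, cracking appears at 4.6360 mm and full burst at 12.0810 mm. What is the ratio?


Formula: Ratio = crack / burst
Substituting: Ratio = 4.6360 / 12.0810
Result: 0.3837


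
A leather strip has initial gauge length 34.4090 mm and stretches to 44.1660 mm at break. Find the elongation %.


Formula: Elongation = (Lf - L0) / L0 * 100
Substituting: Elongation = (44.1660 - 34.4090) / 34.4090 * 100
Result: 28.3560 %


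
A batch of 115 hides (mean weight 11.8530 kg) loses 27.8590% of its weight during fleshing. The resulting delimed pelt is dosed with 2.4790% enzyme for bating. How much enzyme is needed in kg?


Total_raw = N * avg_wt = 115 * 11.8530 = 1363.0950 kg
Substrate = Total_raw * (1 - loss/100) = 1363.0950 * (1 - 27.8590/100) = 983.3504 kg
Enzyme = Substrate * pct / 100 = 983.3504 * 2.4790 / 100 = 24.3773 kg


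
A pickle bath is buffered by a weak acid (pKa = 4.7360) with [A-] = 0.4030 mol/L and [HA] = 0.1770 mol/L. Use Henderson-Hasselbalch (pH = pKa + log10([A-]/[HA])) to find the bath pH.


ratio = [A-] / [HA] = 0.4030 / 0.1770 = 2.2768
log10(ratio) = 0.3573
pH = pKa + log10(ratio) = 4.7360 + 0.3573 = 5.0933


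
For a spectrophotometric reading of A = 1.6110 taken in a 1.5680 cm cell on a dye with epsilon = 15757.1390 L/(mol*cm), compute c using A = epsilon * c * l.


Formula: c = A / (epsilon * l)
Substituting: c = 1.6110 / (15757.1390 * 1.5680)
Result: 6.5204e-05 mol/L


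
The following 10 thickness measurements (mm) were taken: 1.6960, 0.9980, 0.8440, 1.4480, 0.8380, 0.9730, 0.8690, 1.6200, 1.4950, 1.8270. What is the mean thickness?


Formula: Average = sum / n
Substituting: Average = 12.6080 / 10
Result: 1.2608 mm


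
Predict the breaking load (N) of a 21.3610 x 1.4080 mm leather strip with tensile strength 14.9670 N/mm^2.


Formula: F = TS * w * t
Substituting: F = 14.9670 * 21.3610 * 1.4080
Result: 450.1518 N


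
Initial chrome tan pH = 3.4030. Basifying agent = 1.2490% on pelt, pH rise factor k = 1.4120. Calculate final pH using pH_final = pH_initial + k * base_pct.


Formula: pH_final = pH_initial + k * base_pct
Substituting: pH_final = 3.4030 + 1.4120 * 1.2490
Result: 5.1666


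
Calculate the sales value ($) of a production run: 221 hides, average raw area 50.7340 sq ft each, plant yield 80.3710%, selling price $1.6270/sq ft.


Raw_total = N * avg_area = 221 * 50.7340 = 11212.2140 sq ft
Finished = Raw_total * yield / 100 = 11212.2140 * 80.3710 / 100 = 9011.3685 sq ft
Value = Finished * price = 9011.3685 * 1.6270 = 14661.4966 $


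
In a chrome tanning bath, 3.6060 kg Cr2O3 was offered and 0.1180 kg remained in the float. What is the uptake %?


Formula: Uptake = (offered - residual) / offered * 100
Substituting: Uptake = (3.6060 - 0.1180) / 3.6060 * 100
Result: 96.7277 %


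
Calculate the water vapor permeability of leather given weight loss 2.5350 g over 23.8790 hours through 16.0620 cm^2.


Formula: WVP = loss / (area * time)
Substituting: WVP = 2.5350 / (16.0620 * 23.8790)
Result: 0.0066094 g/(cm^2*hr)


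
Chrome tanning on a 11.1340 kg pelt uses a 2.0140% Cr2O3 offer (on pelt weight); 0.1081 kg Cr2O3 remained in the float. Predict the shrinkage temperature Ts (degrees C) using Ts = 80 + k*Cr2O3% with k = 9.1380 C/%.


Offered = pelt * offer_pct / 100 = 11.1340 * 2.0140 / 100 = 0.2242 kg
Uptake = offered - residual = 0.2242 - 0.1081 = 0.1161 kg
Cr2O3% on pelt = uptake / pelt * 100 = 0.1161 / 11.1340 * 100 = 1.0431 %
Ts = 80 + k * Cr2O3% = 80 + 9.1380 * 1.0431 = 89.5318 C


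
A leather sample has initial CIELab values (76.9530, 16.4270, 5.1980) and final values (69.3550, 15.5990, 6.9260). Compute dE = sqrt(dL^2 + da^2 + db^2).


dL = -7.5980, da = -0.8280, db = 1.7280
dE = sqrt((-7.5980)^2 + (-0.8280)^2 + 1.7280^2) = 7.8359


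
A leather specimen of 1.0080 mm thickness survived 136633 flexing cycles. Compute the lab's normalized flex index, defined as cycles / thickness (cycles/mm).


Formula: Index = cycles / thickness
Substituting: Index = 136633 / 1.0080
Result: 135548.6111 cycles/mm


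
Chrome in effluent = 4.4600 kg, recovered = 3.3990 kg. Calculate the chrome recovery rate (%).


Formula: Recovery = recovered / input * 100
Substituting: Recovery = 3.3990 / 4.4600 * 100
Result: 76.2108 %


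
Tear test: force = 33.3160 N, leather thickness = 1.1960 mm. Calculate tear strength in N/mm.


Formula: Tear strength = force / thickness
Substituting: Tear strength = 33.3160 / 1.1960
Result: 27.8562 N/mm


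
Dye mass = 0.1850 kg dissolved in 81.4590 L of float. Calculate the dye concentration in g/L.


Formula: Conc = dye_mass(kg) / volume(L) * 1000
Substituting: Conc = 0.1850 / 81.4590 * 1000
Result: 2.2711 g/L


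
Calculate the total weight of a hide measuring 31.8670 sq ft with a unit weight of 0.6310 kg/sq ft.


Formula: Weight = area * weight_per_sqft
Substituting: Weight = 31.8670 * 0.6310
Result: 20.1081 kg


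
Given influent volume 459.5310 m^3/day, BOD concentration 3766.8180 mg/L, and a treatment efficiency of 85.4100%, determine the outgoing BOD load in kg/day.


Load_in = volume * conc / 1000 = 459.5310 * 3766.8180 / 1000 = 1730.9696 kg/day
Removed = Load_in * eff / 100 = 1730.9696 * 85.4100 / 100 = 1478.4212 kg/day
Load_out = Load_in - Removed = 1730.9696 - 1478.4212 = 252.5485 kg/day


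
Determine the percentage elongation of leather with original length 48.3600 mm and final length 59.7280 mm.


Formula: Elongation = (Lf - L0) / L0 * 100
Substituting: Elongation = (59.7280 - 48.3600) / 48.3600 * 100
Result: 23.5070 %


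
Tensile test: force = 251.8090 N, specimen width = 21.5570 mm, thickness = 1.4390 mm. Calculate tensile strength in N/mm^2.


Formula: TS = force / (width * thickness)
Substituting: TS = 251.8090 / (21.5570 * 1.4390)
Result: 8.1175 N/mm^2


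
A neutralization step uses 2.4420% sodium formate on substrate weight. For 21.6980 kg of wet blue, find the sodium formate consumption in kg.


Formula: Neutralizer = substrate * pct / 100
Substituting: Neutralizer = 21.6980 * 2.4420 / 100
Result: 0.5299 kg


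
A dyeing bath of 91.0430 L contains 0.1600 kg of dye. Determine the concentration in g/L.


Formula: Conc = dye_mass(kg) / volume(L) * 1000
Substituting: Conc = 0.1600 / 91.0430 * 1000
Result: 1.7574 g/L


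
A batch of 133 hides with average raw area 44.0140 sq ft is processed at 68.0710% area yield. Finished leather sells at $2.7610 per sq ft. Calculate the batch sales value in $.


Raw_total = N * avg_area = 133 * 44.0140 = 5853.8620 sq ft
Finished = Raw_total * yield / 100 = 5853.8620 * 68.0710 / 100 = 3984.7824 sq ft
Value = Finished * price = 3984.7824 * 2.7610 = 11001.9842 $


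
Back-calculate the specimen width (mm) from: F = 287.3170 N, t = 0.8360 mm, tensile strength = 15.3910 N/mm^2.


Formula: w = F / (TS * t)
Substituting: w = 287.3170 / (15.3910 * 0.8360)
Result: 22.3300 mm


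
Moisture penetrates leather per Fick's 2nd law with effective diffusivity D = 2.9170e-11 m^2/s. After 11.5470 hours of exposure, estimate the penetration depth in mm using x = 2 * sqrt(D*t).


t = 11.5470 hr * 3600 = 41569.2000 s
D * t = 2.9170e-11 * 41569.2000 = 1.2126e-06
x = 2 * sqrt(D*t) = 2 * sqrt(1.2126e-06) = 0.00220234 m = 2.2023 mm


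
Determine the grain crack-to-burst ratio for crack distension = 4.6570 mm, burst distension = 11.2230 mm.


Formula: Ratio = crack / burst
Substituting: Ratio = 4.6570 / 11.2230
Result: 0.4150


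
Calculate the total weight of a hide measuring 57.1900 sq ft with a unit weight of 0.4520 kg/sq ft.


Formula: Weight = area * weight_per_sqft
Substituting: Weight = 57.1900 * 0.4520
Result: 25.8499 kg


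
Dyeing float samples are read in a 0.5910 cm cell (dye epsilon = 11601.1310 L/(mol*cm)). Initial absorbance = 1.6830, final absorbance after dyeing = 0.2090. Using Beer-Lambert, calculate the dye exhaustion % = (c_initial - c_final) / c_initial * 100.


c_initial = A_i / (epsilon * l) = 1.6830 / (11601.1310 * 0.5910) = 2.4547e-04 mol/L
c_final = A_f / (epsilon * l) = 0.2090 / (11601.1310 * 0.5910) = 3.0483e-05 mol/L
Exhaustion = (c_initial - c_final) / c_initial * 100 = (2.4547e-04 - 3.0483e-05) / 2.4547e-04 * 100 = 87.5817 %


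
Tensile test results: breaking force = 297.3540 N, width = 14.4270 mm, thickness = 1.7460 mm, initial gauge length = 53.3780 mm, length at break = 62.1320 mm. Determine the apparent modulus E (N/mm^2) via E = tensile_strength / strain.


TS = F / (w * t) = 297.3540 / (14.4270 * 1.7460) = 11.8047 N/mm^2
strain = (Lf - L0) / L0 = (62.1320 - 53.3780) / 53.3780 = 0.1640
E = TS / strain = 11.8047 / 0.1640 = 71.9796 N/mm^2


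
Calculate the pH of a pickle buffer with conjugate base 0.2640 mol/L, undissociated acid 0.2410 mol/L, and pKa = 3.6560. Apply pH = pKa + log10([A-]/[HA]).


ratio = [A-] / [HA] = 0.2640 / 0.2410 = 1.0954
log10(ratio) = 0.0395869
pH = pKa + log10(ratio) = 3.6560 + 0.0395869 = 3.6956


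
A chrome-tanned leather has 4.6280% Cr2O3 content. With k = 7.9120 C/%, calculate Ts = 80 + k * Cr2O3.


Formula: Ts = 80 + k * Cr2O3
Substituting: Ts = 80 + 7.9120 * 4.6280
Result: 116.6167 C


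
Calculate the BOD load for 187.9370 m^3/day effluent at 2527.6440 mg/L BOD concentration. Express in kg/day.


Formula: BOD_load = volume * conc / 1000
Substituting: BOD_load = 187.9370 * 2527.6440 / 1000
Result: 475.0378 kg/day


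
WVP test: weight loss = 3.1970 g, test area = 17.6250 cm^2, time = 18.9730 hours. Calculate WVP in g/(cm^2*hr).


Formula: WVP = loss / (area * time)
Substituting: WVP = 3.1970 / (17.6250 * 18.9730)
Result: 0.00956043 g/(cm^2*hr)


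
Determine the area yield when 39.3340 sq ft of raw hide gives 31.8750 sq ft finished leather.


Formula: Yield = finished / raw * 100
Substituting: Yield = 31.8750 / 39.3340 * 100
Result: 81.0368 %


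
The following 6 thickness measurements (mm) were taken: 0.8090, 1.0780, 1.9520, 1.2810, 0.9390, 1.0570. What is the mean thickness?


Formula: Average = sum / n
Substituting: Average = 7.1160 / 6
Result: 1.1860 mm


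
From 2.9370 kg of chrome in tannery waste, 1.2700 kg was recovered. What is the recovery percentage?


Formula: Recovery = recovered / input * 100
Substituting: Recovery = 1.2700 / 2.9370 * 100
Result: 43.2414 %


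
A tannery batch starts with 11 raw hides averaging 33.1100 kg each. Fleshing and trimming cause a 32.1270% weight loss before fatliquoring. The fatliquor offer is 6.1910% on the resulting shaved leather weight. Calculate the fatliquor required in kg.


Total_raw = N * avg_wt = 11 * 33.1100 = 364.2100 kg
Substrate = Total_raw * (1 - loss/100) = 364.2100 * (1 - 32.1270/100) = 247.2003 kg
Fat = Substrate * pct / 100 = 247.2003 * 6.1910 / 100 = 15.3042 kg


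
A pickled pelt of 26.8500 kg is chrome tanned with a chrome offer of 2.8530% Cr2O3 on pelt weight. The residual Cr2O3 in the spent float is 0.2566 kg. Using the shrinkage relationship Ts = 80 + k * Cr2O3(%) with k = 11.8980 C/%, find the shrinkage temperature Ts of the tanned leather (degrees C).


Offered = pelt * offer_pct / 100 = 26.8500 * 2.8530 / 100 = 0.7660 kg
Uptake = offered - residual = 0.7660 - 0.2566 = 0.5094 kg
Cr2O3% on pelt = uptake / pelt * 100 = 0.5094 / 26.8500 * 100 = 1.8973 %
Ts = 80 + k * Cr2O3% = 80 + 11.8980 * 1.8973 = 102.5743 C


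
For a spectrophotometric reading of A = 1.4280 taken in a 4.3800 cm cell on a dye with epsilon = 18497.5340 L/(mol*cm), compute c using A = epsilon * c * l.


Formula: c = A / (epsilon * l)
Substituting: c = 1.4280 / (18497.5340 * 4.3800)
Result: 1.7625e-05 mol/L


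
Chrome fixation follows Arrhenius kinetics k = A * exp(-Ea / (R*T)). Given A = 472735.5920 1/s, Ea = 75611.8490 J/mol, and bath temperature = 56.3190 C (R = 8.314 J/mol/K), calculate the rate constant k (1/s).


T_K = T_C + 273.15 = 56.3190 + 273.15 = 329.4690 K
exponent = -Ea / (R * T_K) = -75611.8490 / (8.314 * 329.4690) = -27.6036
k = A * exp(exponent) = 472735.5920 * exp(-27.6036) = 4.8589e-07 1/s


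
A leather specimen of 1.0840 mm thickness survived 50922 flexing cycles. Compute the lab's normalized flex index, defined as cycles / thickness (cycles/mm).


Formula: Index = cycles / thickness
Substituting: Index = 50922 / 1.0840
Result: 46976.0148 cycles/mm


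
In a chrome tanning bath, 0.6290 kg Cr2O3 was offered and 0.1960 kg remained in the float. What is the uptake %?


Formula: Uptake = (offered - residual) / offered * 100
Substituting: Uptake = (0.6290 - 0.1960) / 0.6290 * 100
Result: 68.8394 %


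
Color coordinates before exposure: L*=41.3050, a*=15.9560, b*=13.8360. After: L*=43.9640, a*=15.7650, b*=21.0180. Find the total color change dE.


dL = 2.6590, da = -0.1910, db = 7.1820
dE = sqrt(2.6590^2 + (-0.1910)^2 + 7.1820^2) = 7.6608


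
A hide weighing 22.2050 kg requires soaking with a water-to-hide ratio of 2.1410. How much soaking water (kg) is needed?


Formula: Water = hide_weight * ratio
Substituting: Water = 22.2050 * 2.1410
Result: 47.5409 kg


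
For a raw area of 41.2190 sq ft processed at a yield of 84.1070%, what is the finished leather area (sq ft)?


Formula: finished = raw * yield / 100
Substituting: finished = 41.2190 * 84.1070 / 100
Result: 34.6681 sq ft


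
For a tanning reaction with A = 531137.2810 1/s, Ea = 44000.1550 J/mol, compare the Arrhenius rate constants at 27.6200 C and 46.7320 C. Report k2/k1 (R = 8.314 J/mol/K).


T1 = 27.6200 + 273.15 = 300.7700 K; T2 = 46.7320 + 273.15 = 319.8820 K
k1 = A * exp(-Ea/(R*T1)) = 531137.2810 * exp(-44000.1550/(8.314*300.7700)) = 0.0121182 1/s
k2 = A * exp(-Ea/(R*T2)) = 531137.2810 * exp(-44000.1550/(8.314*319.8820)) = 0.0346744 1/s
k2/k1 = 0.0346744 / 0.0121182 = 2.8614


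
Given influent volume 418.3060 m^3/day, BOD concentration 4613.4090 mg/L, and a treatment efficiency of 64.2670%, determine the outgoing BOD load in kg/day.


Load_in = volume * conc / 1000 = 418.3060 * 4613.4090 / 1000 = 1929.8167 kg/day
Removed = Load_in * eff / 100 = 1929.8167 * 64.2670 / 100 = 1240.2353 kg/day
Load_out = Load_in - Removed = 1929.8167 - 1240.2353 = 689.5814 kg/day


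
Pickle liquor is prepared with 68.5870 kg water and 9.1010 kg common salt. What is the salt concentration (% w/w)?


Formula: Conc = salt / (water + salt) * 100
Substituting: Conc = 9.1010 / (68.5870 + 9.1010) * 100
Result: 11.7148 %


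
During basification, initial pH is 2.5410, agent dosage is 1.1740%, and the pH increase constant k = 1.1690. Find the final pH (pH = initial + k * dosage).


Formula: pH_final = pH_initial + k * base_pct
Substituting: pH_final = 2.5410 + 1.1690 * 1.1740
Result: 3.9134


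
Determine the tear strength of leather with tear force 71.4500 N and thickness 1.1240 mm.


Formula: Tear strength = force / thickness
Substituting: Tear strength = 71.4500 / 1.1240
Result: 63.5676 N/mm


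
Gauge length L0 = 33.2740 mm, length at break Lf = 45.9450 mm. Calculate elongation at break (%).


Formula: Elongation = (Lf - L0) / L0 * 100
Substituting: Elongation = (45.9450 - 33.2740) / 33.2740 * 100
Result: 38.0808 %


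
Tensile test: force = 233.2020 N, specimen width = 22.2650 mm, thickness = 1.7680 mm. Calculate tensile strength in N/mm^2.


Formula: TS = force / (width * thickness)
Substituting: TS = 233.2020 / (22.2650 * 1.7680)
Result: 5.9242 N/mm^2


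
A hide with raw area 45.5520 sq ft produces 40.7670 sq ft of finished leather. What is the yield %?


Formula: Yield = finished / raw * 100
Substituting: Yield = 40.7670 / 45.5520 * 100
Result: 89.4955 %


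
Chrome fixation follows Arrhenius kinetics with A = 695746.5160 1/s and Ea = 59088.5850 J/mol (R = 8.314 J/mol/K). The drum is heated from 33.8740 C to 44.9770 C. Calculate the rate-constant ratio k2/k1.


T1 = 33.8740 + 273.15 = 307.0240 K; T2 = 44.9770 + 273.15 = 318.1270 K
k1 = A * exp(-Ea/(R*T1)) = 695746.5160 * exp(-59088.5850/(8.314*307.0240)) = 6.1549e-05 1/s
k2 = A * exp(-Ea/(R*T2)) = 695746.5160 * exp(-59088.5850/(8.314*318.1270)) = 1.3807e-04 1/s
k2/k1 = 1.3807e-04 / 6.1549e-05 = 2.2432


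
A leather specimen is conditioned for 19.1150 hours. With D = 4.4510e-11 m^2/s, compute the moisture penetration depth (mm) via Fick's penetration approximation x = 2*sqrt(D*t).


t = 19.1150 hr * 3600 = 68814.0000 s
D * t = 4.4510e-11 * 68814.0000 = 3.0629e-06
x = 2 * sqrt(D*t) = 2 * sqrt(3.0629e-06) = 0.00350023 m = 3.5002 mm


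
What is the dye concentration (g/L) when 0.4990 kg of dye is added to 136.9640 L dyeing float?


Formula: Conc = dye_mass(kg) / volume(L) * 1000
Substituting: Conc = 0.4990 / 136.9640 * 1000
Result: 3.6433 g/L


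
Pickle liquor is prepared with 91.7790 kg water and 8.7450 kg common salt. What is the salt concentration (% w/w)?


Formula: Conc = salt / (water + salt) * 100
Substituting: Conc = 8.7450 / (91.7790 + 8.7450) * 100
Result: 8.6994 %


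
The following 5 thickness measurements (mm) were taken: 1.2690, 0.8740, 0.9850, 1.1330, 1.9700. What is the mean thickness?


Formula: Average = sum / n
Substituting: Average = 6.2310 / 5
Result: 1.2462 mm


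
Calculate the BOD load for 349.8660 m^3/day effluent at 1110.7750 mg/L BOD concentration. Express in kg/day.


Formula: BOD_load = volume * conc / 1000
Substituting: BOD_load = 349.8660 * 1110.7750 / 1000
Result: 388.6224 kg/day


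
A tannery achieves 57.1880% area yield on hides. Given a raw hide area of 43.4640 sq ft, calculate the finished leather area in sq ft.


Formula: finished = raw * yield / 100
Substituting: finished = 43.4640 * 57.1880 / 100
Result: 24.8562 sq ft


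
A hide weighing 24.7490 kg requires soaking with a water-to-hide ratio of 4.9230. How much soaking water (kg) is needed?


Formula: Water = hide_weight * ratio
Substituting: Water = 24.7490 * 4.9230
Result: 121.8393 kg


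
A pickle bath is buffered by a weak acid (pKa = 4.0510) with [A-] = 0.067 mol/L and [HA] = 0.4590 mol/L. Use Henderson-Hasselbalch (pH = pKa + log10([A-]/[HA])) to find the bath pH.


ratio = [A-] / [HA] = 0.067 / 0.4590 = 0.1460
log10(ratio) = -0.8357
pH = pKa + log10(ratio) = 4.0510 - 0.8357 = 3.2153


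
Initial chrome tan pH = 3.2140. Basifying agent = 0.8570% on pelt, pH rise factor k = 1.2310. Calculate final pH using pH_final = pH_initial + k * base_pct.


Formula: pH_final = pH_initial + k * base_pct
Substituting: pH_final = 3.2140 + 1.2310 * 0.8570
Result: 4.2690


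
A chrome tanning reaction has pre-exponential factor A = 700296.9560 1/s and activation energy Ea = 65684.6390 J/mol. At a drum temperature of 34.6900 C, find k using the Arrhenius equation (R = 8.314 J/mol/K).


T_K = T_C + 273.15 = 34.6900 + 273.15 = 307.8400 K
exponent = -Ea / (R * T_K) = -65684.6390 / (8.314 * 307.8400) = -25.6643
k = A * exp(exponent) = 700296.9560 * exp(-25.6643) = 5.0054e-06 1/s


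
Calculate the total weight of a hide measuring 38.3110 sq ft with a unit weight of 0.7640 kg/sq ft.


Formula: Weight = area * weight_per_sqft
Substituting: Weight = 38.3110 * 0.7640
Result: 29.2696 kg


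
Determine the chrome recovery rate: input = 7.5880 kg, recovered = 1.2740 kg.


Formula: Recovery = recovered / input * 100
Substituting: Recovery = 1.2740 / 7.5880 * 100
Result: 16.7897 %


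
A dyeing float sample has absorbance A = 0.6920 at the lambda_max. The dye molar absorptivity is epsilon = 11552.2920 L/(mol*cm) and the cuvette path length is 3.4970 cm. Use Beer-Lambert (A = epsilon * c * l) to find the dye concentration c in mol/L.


Formula: c = A / (epsilon * l)
Substituting: c = 0.6920 / (11552.2920 * 3.4970)
Result: 1.7129e-05 mol/L


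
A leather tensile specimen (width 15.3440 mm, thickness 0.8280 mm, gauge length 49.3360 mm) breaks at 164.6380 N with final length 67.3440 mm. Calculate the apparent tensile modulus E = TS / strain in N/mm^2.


TS = F / (w * t) = 164.6380 / (15.3440 * 0.8280) = 12.9587 N/mm^2
strain = (Lf - L0) / L0 = (67.3440 - 49.3360) / 49.3360 = 0.3650
E = TS / strain = 12.9587 / 0.3650 = 35.5026 N/mm^2


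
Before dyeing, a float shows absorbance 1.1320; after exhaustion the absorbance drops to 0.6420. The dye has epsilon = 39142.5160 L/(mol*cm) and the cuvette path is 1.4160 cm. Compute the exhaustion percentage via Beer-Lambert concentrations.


c_initial = A_i / (epsilon * l) = 1.1320 / (39142.5160 * 1.4160) = 2.0424e-05 mol/L
c_final = A_f / (epsilon * l) = 0.6420 / (39142.5160 * 1.4160) = 1.1583e-05 mol/L
Exhaustion = (c_initial - c_final) / c_initial * 100 = (2.0424e-05 - 1.1583e-05) / 2.0424e-05 * 100 = 43.2862 %


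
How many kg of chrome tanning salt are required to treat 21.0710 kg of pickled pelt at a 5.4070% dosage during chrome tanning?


Formula: Chrome = substrate * pct / 100
Substituting: Chrome = 21.0710 * 5.4070 / 100
Result: 1.1393 kg


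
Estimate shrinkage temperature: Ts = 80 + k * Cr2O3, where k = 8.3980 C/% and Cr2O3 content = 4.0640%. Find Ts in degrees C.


Formula: Ts = 80 + k * Cr2O3
Substituting: Ts = 80 + 8.3980 * 4.0640
Result: 114.1295 C


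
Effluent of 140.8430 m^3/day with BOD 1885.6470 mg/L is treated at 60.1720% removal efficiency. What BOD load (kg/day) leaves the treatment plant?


Load_in = volume * conc / 1000 = 140.8430 * 1885.6470 / 1000 = 265.5802 kg/day
Removed = Load_in * eff / 100 = 265.5802 * 60.1720 / 100 = 159.8049 kg/day
Load_out = Load_in - Removed = 265.5802 - 159.8049 = 105.7753 kg/day


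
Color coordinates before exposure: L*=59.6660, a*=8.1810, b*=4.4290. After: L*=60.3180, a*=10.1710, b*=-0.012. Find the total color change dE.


dL = 0.6520, da = 1.9900, db = -4.4410
dE = sqrt(0.6520^2 + 1.9900^2 + (-4.4410)^2) = 4.9100


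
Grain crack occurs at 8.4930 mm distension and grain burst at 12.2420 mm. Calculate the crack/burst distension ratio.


Formula: Ratio = crack / burst
Substituting: Ratio = 8.4930 / 12.2420
Result: 0.6938


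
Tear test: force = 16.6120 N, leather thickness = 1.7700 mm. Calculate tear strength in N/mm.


Formula: Tear strength = force / thickness
Substituting: Tear strength = 16.6120 / 1.7700
Result: 9.3853 N/mm


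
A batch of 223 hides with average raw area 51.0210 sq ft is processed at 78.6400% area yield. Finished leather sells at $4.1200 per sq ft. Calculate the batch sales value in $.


Raw_total = N * avg_area = 223 * 51.0210 = 11377.6830 sq ft
Finished = Raw_total * yield / 100 = 11377.6830 * 78.6400 / 100 = 8947.4099 sq ft
Value = Finished * price = 8947.4099 * 4.1200 = 36863.3288 $


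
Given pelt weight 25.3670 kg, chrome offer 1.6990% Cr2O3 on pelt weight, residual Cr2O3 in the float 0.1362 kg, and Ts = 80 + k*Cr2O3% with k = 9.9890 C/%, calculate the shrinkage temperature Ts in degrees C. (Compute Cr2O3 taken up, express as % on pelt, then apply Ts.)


Offered = pelt * offer_pct / 100 = 25.3670 * 1.6990 / 100 = 0.4310 kg
Uptake = offered - residual = 0.4310 - 0.1362 = 0.2948 kg
Cr2O3% on pelt = uptake / pelt * 100 = 0.2948 / 25.3670 * 100 = 1.1621 %
Ts = 80 + k * Cr2O3% = 80 + 9.9890 * 1.1621 = 91.6080 C


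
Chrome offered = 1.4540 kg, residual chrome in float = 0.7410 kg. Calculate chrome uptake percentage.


Formula: Uptake = (offered - residual) / offered * 100
Substituting: Uptake = (1.4540 - 0.7410) / 1.4540 * 100
Result: 49.0371 %


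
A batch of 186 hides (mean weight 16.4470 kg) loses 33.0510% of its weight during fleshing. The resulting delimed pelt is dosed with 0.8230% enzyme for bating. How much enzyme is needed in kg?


Total_raw = N * avg_wt = 186 * 16.4470 = 3059.1420 kg
Substrate = Total_raw * (1 - loss/100) = 3059.1420 * (1 - 33.0510/100) = 2048.0650 kg
Enzyme = Substrate * pct / 100 = 2048.0650 * 0.8230 / 100 = 16.8556 kg


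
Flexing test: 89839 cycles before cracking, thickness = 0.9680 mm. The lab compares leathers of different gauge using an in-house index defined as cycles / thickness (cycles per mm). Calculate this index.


Formula: Index = cycles / thickness
Substituting: Index = 89839 / 0.9680
Result: 92808.8843 cycles/mm


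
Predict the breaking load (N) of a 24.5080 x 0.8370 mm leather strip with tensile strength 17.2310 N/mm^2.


Formula: F = TS * w * t
Substituting: F = 17.2310 * 24.5080 * 0.8370
Result: 353.4629 N


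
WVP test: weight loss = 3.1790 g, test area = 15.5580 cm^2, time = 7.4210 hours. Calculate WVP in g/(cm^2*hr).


Formula: WVP = loss / (area * time)
Substituting: WVP = 3.1790 / (15.5580 * 7.4210)
Result: 0.0275343 g/(cm^2*hr)


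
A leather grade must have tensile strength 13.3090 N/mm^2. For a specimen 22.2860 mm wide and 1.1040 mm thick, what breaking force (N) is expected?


Formula: F = TS * w * t
Substituting: F = 13.3090 * 22.2860 * 1.1040
Result: 327.4512 N


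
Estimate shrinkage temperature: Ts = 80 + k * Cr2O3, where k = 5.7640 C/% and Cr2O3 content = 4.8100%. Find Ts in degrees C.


Formula: Ts = 80 + k * Cr2O3
Substituting: Ts = 80 + 5.7640 * 4.8100
Result: 107.7248 C


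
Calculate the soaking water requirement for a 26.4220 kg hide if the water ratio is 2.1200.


Formula: Water = hide_weight * ratio
Substituting: Water = 26.4220 * 2.1200
Result: 56.0146 kg


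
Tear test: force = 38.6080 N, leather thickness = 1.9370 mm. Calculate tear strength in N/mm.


Formula: Tear strength = force / thickness
Substituting: Tear strength = 38.6080 / 1.9370
Result: 19.9319 N/mm


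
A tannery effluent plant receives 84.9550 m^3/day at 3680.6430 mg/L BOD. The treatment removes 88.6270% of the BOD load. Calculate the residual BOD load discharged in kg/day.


Load_in = volume * conc / 1000 = 84.9550 * 3680.6430 / 1000 = 312.6890 kg/day
Removed = Load_in * eff / 100 = 312.6890 * 88.6270 / 100 = 277.1269 kg/day
Load_out = Load_in - Removed = 312.6890 - 277.1269 = 35.5621 kg/day


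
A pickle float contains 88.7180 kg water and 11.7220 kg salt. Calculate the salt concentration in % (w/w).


Formula: Conc = salt / (water + salt) * 100
Substituting: Conc = 11.7220 / (88.7180 + 11.7220) * 100
Result: 11.6706 %


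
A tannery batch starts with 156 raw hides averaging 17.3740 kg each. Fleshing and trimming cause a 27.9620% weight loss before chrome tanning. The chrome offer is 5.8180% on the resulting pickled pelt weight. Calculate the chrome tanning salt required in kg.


Total_raw = N * avg_wt = 156 * 17.3740 = 2710.3440 kg
Substrate = Total_raw * (1 - loss/100) = 2710.3440 * (1 - 27.9620/100) = 1952.4776 kg
Chrome = Substrate * pct / 100 = 1952.4776 * 5.8180 / 100 = 113.5951 kg


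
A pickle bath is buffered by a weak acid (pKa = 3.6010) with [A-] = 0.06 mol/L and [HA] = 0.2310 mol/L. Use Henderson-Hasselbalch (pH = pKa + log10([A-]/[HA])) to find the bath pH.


ratio = [A-] / [HA] = 0.06 / 0.2310 = 0.2597
log10(ratio) = -0.5855
pH = pKa + log10(ratio) = 3.6010 - 0.5855 = 3.0155


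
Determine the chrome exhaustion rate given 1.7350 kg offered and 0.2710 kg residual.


Formula: Uptake = (offered - residual) / offered * 100
Substituting: Uptake = (1.7350 - 0.2710) / 1.7350 * 100
Result: 84.3804 %


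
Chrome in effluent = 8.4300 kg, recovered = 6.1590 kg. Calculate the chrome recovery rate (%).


Formula: Recovery = recovered / input * 100
Substituting: Recovery = 6.1590 / 8.4300 * 100
Result: 73.0605 %


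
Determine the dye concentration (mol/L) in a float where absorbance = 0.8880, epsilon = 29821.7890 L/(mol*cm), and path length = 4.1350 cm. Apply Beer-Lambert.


Formula: c = A / (epsilon * l)
Substituting: c = 0.8880 / (29821.7890 * 4.1350)
Result: 7.2012e-06 mol/L


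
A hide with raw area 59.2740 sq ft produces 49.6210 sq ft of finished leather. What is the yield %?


Formula: Yield = finished / raw * 100
Substituting: Yield = 49.6210 / 59.2740 * 100
Result: 83.7146 %


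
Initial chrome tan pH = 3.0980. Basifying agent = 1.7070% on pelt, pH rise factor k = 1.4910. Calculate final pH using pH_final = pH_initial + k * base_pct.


Formula: pH_final = pH_initial + k * base_pct
Substituting: pH_final = 3.0980 + 1.4910 * 1.7070
Result: 5.6431


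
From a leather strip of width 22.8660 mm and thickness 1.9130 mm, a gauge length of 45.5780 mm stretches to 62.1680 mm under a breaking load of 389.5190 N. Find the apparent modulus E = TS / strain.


TS = F / (w * t) = 389.5190 / (22.8660 * 1.9130) = 8.9048 N/mm^2
strain = (Lf - L0) / L0 = (62.1680 - 45.5780) / 45.5780 = 0.3640
E = TS / strain = 8.9048 / 0.3640 = 24.4643 N/mm^2


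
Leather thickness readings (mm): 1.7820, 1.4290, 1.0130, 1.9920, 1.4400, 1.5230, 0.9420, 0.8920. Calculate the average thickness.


Formula: Average = sum / n
Substituting: Average = 11.0130 / 8
Result: 1.3766 mm


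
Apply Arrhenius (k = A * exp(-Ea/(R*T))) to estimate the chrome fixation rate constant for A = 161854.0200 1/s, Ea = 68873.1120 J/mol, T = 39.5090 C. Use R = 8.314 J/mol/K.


T_K = T_C + 273.15 = 39.5090 + 273.15 = 312.6590 K
exponent = -Ea / (R * T_K) = -68873.1120 / (8.314 * 312.6590) = -26.4953
k = A * exp(exponent) = 161854.0200 * exp(-26.4953) = 5.0392e-07 1/s


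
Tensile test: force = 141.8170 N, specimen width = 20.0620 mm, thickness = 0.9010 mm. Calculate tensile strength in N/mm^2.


Formula: TS = force / (width * thickness)
Substituting: TS = 141.8170 / (20.0620 * 0.9010)
Result: 7.8457 N/mm^2


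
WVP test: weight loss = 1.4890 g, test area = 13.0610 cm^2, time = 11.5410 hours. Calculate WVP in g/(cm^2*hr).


Formula: WVP = loss / (area * time)
Substituting: WVP = 1.4890 / (13.0610 * 11.5410)
Result: 0.00987813 g/(cm^2*hr)


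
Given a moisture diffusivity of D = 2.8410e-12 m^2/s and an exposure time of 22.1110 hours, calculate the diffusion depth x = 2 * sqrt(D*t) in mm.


t = 22.1110 hr * 3600 = 79599.6000 s
D * t = 2.8410e-12 * 79599.6000 = 2.2614e-07
x = 2 * sqrt(D*t) = 2 * sqrt(2.2614e-07) = 9.5109e-04 m = 0.9511 mm


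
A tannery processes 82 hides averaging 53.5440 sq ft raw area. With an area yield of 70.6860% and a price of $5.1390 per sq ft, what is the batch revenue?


Raw_total = N * avg_area = 82 * 53.5440 = 4390.6080 sq ft
Finished = Raw_total * yield / 100 = 4390.6080 * 70.6860 / 100 = 3103.5452 sq ft
Value = Finished * price = 3103.5452 * 5.1390 = 15949.1186 $


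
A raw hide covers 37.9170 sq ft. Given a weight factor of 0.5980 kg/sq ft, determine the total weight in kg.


Formula: Weight = area * weight_per_sqft
Substituting: Weight = 37.9170 * 0.5980
Result: 22.6744 kg


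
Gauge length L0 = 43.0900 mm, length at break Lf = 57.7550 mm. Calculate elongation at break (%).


Formula: Elongation = (Lf - L0) / L0 * 100
Substituting: Elongation = (57.7550 - 43.0900) / 43.0900 * 100
Result: 34.0334 %


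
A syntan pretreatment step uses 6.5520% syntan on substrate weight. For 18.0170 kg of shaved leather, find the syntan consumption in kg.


Formula: Syntan = substrate * pct / 100
Substituting: Syntan = 18.0170 * 6.5520 / 100
Result: 1.1805 kg


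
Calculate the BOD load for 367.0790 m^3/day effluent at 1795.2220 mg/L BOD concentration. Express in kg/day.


Formula: BOD_load = volume * conc / 1000
Substituting: BOD_load = 367.0790 * 1795.2220 / 1000
Result: 658.9883 kg/day


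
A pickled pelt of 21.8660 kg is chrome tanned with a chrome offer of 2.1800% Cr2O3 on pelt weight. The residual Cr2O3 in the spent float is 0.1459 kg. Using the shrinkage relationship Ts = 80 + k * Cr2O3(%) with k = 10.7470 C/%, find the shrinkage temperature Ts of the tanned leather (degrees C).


Offered = pelt * offer_pct / 100 = 21.8660 * 2.1800 / 100 = 0.4767 kg
Uptake = offered - residual = 0.4767 - 0.1459 = 0.3308 kg
Cr2O3% on pelt = uptake / pelt * 100 = 0.3308 / 21.8660 * 100 = 1.5128 %
Ts = 80 + k * Cr2O3% = 80 + 10.7470 * 1.5128 = 96.2576 C


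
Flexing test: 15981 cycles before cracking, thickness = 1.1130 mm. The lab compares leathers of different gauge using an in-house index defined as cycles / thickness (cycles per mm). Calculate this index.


Formula: Index = cycles / thickness
Substituting: Index = 15981 / 1.1130
Result: 14358.4906 cycles/mm


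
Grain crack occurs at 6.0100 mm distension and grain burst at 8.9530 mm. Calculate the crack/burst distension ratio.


Formula: Ratio = crack / burst
Substituting: Ratio = 6.0100 / 8.9530
Result: 0.6713


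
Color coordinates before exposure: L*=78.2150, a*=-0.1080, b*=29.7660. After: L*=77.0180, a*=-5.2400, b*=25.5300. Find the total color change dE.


dL = -1.1970, da = -5.1320, db = -4.2360
dE = sqrt((-1.1970)^2 + (-5.1320)^2 + (-4.2360)^2) = 6.7612


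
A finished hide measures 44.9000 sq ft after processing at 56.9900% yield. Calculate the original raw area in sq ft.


Formula: raw = finished * 100 / yield
Substituting: raw = 44.9000 * 100 / 56.9900
Result: 78.7858 sq ft


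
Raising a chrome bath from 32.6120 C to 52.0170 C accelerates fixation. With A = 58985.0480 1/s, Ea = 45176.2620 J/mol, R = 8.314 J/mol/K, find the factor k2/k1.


T1 = 32.6120 + 273.15 = 305.7620 K; T2 = 52.0170 + 273.15 = 325.1670 K
k1 = A * exp(-Ea/(R*T1)) = 58985.0480 * exp(-45176.2620/(8.314*305.7620)) = 0.0011293 1/s
k2 = A * exp(-Ea/(R*T2)) = 58985.0480 * exp(-45176.2620/(8.314*325.1670)) = 0.0032613 1/s
k2/k1 = 0.0032613 / 0.0011293 = 2.8879


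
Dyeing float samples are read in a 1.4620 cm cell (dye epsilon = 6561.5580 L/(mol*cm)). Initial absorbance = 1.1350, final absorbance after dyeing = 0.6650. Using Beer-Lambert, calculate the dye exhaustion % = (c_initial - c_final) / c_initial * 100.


c_initial = A_i / (epsilon * l) = 1.1350 / (6561.5580 * 1.4620) = 1.1832e-04 mol/L
c_final = A_f / (epsilon * l) = 0.6650 / (6561.5580 * 1.4620) = 6.9321e-05 mol/L
Exhaustion = (c_initial - c_final) / c_initial * 100 = (1.1832e-04 - 6.9321e-05) / 1.1832e-04 * 100 = 41.4097 %


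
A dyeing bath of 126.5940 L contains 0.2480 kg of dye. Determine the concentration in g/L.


Formula: Conc = dye_mass(kg) / volume(L) * 1000
Substituting: Conc = 0.2480 / 126.5940 * 1000
Result: 1.9590 g/L


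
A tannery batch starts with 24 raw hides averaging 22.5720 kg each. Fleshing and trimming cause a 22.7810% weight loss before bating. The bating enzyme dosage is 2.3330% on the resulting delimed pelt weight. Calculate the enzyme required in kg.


Total_raw = N * avg_wt = 24 * 22.5720 = 541.7280 kg
Substrate = Total_raw * (1 - loss/100) = 541.7280 * (1 - 22.7810/100) = 418.3169 kg
Enzyme = Substrate * pct / 100 = 418.3169 * 2.3330 / 100 = 9.7593 kg


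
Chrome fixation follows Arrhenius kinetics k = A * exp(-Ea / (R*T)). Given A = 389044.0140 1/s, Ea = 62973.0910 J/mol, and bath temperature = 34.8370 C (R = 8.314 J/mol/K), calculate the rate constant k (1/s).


T_K = T_C + 273.15 = 34.8370 + 273.15 = 307.9870 K
exponent = -Ea / (R * T_K) = -62973.0910 / (8.314 * 307.9870) = -24.5931
k = A * exp(exponent) = 389044.0140 * exp(-24.5931) = 8.1165e-06 1/s


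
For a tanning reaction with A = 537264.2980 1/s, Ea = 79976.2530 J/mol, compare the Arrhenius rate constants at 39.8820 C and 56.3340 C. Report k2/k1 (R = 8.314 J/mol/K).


T1 = 39.8820 + 273.15 = 313.0320 K; T2 = 56.3340 + 273.15 = 329.4840 K
k1 = A * exp(-Ea/(R*T1)) = 537264.2980 * exp(-79976.2530/(8.314*313.0320)) = 2.4229e-08 1/s
k2 = A * exp(-Ea/(R*T2)) = 537264.2980 * exp(-79976.2530/(8.314*329.4840)) = 1.1239e-07 1/s
k2/k1 = 1.1239e-07 / 2.4229e-08 = 4.6387


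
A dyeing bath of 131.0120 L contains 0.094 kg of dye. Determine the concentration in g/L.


Formula: Conc = dye_mass(kg) / volume(L) * 1000
Substituting: Conc = 0.094 / 131.0120 * 1000
Result: 0.7175 g/L


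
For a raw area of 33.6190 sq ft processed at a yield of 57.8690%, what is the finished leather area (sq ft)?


Formula: finished = raw * yield / 100
Substituting: finished = 33.6190 * 57.8690 / 100
Result: 19.4550 sq ft


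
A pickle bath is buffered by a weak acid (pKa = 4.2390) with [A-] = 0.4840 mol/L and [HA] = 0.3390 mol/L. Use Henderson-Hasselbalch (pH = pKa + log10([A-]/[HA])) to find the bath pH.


ratio = [A-] / [HA] = 0.4840 / 0.3390 = 1.4277
log10(ratio) = 0.1546
pH = pKa + log10(ratio) = 4.2390 + 0.1546 = 4.3936


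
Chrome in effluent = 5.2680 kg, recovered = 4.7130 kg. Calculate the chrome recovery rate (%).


Formula: Recovery = recovered / input * 100
Substituting: Recovery = 4.7130 / 5.2680 * 100
Result: 89.4647 %


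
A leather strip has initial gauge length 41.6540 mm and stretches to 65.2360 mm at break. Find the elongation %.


Formula: Elongation = (Lf - L0) / L0 * 100
Substituting: Elongation = (65.2360 - 41.6540) / 41.6540 * 100
Result: 56.6140 %


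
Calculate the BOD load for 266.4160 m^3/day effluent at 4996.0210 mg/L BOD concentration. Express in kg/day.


Formula: BOD_load = volume * conc / 1000
Substituting: BOD_load = 266.4160 * 4996.0210 / 1000
Result: 1331.0199 kg/day


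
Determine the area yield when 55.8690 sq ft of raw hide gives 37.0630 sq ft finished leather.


Formula: Yield = finished / raw * 100
Substituting: Yield = 37.0630 / 55.8690 * 100
Result: 66.3391 %


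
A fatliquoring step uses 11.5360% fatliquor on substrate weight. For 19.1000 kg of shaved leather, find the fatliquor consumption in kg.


Formula: Fat = substrate * pct / 100
Substituting: Fat = 19.1000 * 11.5360 / 100
Result: 2.2034 kg


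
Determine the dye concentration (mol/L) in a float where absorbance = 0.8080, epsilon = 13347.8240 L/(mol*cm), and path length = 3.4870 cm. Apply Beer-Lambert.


Formula: c = A / (epsilon * l)
Substituting: c = 0.8080 / (13347.8240 * 3.4870)
Result: 1.7360e-05 mol/L


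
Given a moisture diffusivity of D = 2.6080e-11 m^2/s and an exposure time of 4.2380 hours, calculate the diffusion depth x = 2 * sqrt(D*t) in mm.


t = 4.2380 hr * 3600 = 15256.8000 s
D * t = 2.6080e-11 * 15256.8000 = 3.9790e-07
x = 2 * sqrt(D*t) = 2 * sqrt(3.9790e-07) = 0.00126158 m = 1.2616 mm


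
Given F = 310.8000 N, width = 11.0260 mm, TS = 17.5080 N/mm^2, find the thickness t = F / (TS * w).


Formula: t = F / (TS * w)
Substituting: t = 310.8000 / (17.5080 * 11.0260)
Result: 1.6100 mm


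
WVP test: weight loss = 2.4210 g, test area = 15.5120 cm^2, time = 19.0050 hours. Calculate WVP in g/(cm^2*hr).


Formula: WVP = loss / (area * time)
Substituting: WVP = 2.4210 / (15.5120 * 19.0050)
Result: 0.00821219 g/(cm^2*hr)


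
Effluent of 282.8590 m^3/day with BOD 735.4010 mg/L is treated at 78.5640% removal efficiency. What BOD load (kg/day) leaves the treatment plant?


Load_in = volume * conc / 1000 = 282.8590 * 735.4010 / 1000 = 208.0148 kg/day
Removed = Load_in * eff / 100 = 208.0148 * 78.5640 / 100 = 163.4247 kg/day
Load_out = Load_in - Removed = 208.0148 - 163.4247 = 44.5901 kg/day


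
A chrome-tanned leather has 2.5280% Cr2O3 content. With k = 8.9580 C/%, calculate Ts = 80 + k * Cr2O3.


Formula: Ts = 80 + k * Cr2O3
Substituting: Ts = 80 + 8.9580 * 2.5280
Result: 102.6458 C
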